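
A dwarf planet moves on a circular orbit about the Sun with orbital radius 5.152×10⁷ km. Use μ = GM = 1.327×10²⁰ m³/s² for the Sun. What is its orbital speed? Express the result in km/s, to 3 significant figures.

r = 5.152×10⁷ km = 5.152×10¹⁰ m.
For a circular orbit v = √(μ/r) = √(1.327×10²⁰ / 5.152×10¹⁰) = √(2.576×10⁹) = 50750 m/s.
That is 50.75 km/s.

v ≈ 50.8 km/s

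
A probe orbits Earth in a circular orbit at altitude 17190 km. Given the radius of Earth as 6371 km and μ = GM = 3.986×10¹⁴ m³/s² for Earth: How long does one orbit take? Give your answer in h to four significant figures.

T ≈ 9.998 h

r = 6371 + 17190 = 23561 km = 2.3561×10⁷ m.
Kepler's third law: T = 2π√(r³/μ) = 2π√((2.356×10⁷)³ / 3.986×10¹⁴).
r³/μ = 3.281×10⁷ s², so T = 2π × 5.728×10³ = 3.599×10⁴ s.
Converting: 3.599×10⁴ s ÷ 3600 = 9.998 h.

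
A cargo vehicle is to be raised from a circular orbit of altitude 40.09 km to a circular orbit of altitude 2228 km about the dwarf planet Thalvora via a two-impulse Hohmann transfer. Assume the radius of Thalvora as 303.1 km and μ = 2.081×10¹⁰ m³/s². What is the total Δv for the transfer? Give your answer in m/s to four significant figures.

Δv_total ≈ 126.9 m/s

r₁ = 303.1 + 40.09 = 343.19 km = 3.4319×10⁵ m.
r₂ = 303.1 + 2228 = 2531.1 km = 2.5311×10⁶ m.
Transfer ellipse a_t = (r₁ + r₂)/2 = 1.437×10⁶ m.
At r₁: circular v_c1 = √(μ/r₁) = 246.2 m/s; transfer-periapsis v_p = √[μ(2/r₁ − 1/a_t)] = 326.8 m/s.
Δv₁ = v_p − v_c1 = 80.55 m/s.
At r₂: circular v_c2 = √(μ/r₂) = 90.67 m/s; transfer-apoapsis v_a = √[μ(2/r₂ − 1/a_t)] = 44.31 m/s.
Δv₂ = v_c2 − v_a = 46.36 m/s.
Total Δv = Δv₁ + Δv₂ = 126.9 m/s.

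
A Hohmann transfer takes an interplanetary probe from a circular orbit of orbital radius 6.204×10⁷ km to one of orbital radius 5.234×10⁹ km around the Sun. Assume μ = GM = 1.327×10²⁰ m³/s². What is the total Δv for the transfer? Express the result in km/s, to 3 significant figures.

r₁ = 6.204×10⁷ km = 6.204×10¹⁰ m.
r₂ = 5.234×10⁹ km = 5.234×10¹² m.
Transfer ellipse a_t = (r₁ + r₂)/2 = 2.648×10¹² m.
At r₁: circular v_c1 = √(μ/r₁) = 46250 m/s; transfer-perihelion v_p = √[μ(2/r₁ − 1/a_t)] = 65020 m/s.
Δv₁ = v_p − v_c1 = 18770 m/s.
At r₂: circular v_c2 = √(μ/r₂) = 5035 m/s; transfer-aphelion v_a = √[μ(2/r₂ − 1/a_t)] = 770.7 m/s.
Δv₂ = v_c2 − v_a = 4265 m/s.
Total Δv = Δv₁ + Δv₂ = 23040 m/s = 23.04 km/s.

Δv_total ≈ 23.0 km/s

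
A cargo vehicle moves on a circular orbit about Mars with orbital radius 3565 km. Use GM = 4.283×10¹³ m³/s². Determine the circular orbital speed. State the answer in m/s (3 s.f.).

v ≈ 3470 m/s

r = 3565 km = 3.565×10⁶ m.
For a circular orbit v = √(μ/r) = √(4.283×10¹³ / 3.565×10⁶) = √(1.201×10⁷) = 3466 m/s.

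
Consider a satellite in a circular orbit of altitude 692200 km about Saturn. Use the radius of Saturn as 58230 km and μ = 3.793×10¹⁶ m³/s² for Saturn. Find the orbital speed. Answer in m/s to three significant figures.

v ≈ 7110 m/s

r = 58230 + 692200 = 750430 km = 7.5043×10⁸ m.
For a circular orbit v = √(μ/r) = √(3.793×10¹⁶ / 7.504×10⁸) = √(5.054×10⁷) = 7109 m/s.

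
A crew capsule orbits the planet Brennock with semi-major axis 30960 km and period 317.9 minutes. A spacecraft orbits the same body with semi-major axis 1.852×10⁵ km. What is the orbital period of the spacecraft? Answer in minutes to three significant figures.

T₂ ≈ 4650 minutes

Kepler's third law: T² ∝ a³, so T₂ = T₁ (a₂/a₁)^(3/2).
a₂/a₁ = 5.982, (a₂/a₁)^(3/2) = 14.63.
T₂ = 317.9 × 14.63 = 4651 minutes.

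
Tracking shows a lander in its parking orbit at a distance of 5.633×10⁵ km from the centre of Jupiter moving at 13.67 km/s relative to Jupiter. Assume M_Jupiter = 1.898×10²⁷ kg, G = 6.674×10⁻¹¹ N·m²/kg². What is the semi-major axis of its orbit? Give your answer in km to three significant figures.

μ = GM = 6.674×10⁻¹¹ × 1.898×10²⁷ = 1.267×10¹⁷ m³/s².
r = 5.633×10⁸ m.
Vis-viva rearranged: 1/a = 2/r − v²/μ = 3.551×10⁻⁹ − 1.475×10⁻⁹ = 2.075×10⁻⁹ m⁻¹.
a = 4.819×10⁸ m = 4.8186×10⁵ km.

a ≈ 4.82×10⁵ km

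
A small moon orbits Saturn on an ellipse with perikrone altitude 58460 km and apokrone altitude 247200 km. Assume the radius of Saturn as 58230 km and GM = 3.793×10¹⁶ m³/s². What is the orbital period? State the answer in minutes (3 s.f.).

T ≈ 1650 minutes

r_p = 58230 + 58460 = 116690 km = 1.1669×10⁸ m.
r_a = 58230 + 247200 = 305430 km = 3.0543×10⁸ m.
Semi-major axis a = (r_p + r_a)/2 = (1.1669×10⁵ + 3.0543×10⁵)/2 = 2.1106×10⁵ km = 2.111×10⁸ m.
By Kepler's third law T = 2π√(a³/μ) = 2π × 1.574×10⁴ = 9.892×10⁴ s.
= 1649 minutes.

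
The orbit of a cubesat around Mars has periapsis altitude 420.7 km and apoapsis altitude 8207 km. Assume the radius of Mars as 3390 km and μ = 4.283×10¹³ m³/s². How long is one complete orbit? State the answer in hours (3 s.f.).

r_p = 3390 + 420.7 = 3810.7 km = 3.8107×10⁶ m.
r_a = 3390 + 8207 = 11597 km = 1.1597×10⁷ m.
Semi-major axis a = (r_p + r_a)/2 = (3810.7 + 11597)/2 = 7703.9 km = 7.704×10⁶ m.
By Kepler's third law T = 2π√(a³/μ) = 2π × 3.267×10³ = 2.053×10⁴ s.
= 5.702 hours.

T ≈ 5.70 hours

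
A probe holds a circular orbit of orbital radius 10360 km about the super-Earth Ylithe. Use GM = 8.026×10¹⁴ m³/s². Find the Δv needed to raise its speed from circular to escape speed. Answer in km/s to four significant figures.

Δv ≈ 3.646 km/s

r = 10360 km = 1.036×10⁷ m.
Circular speed v_c = √(μ/r) = 8802 m/s.
Escape speed v_esc = √(2μ/r) = √2 × v_c = 12450 m/s.
Δv = v_esc − v_c = 3646 m/s = 3.646 km/s.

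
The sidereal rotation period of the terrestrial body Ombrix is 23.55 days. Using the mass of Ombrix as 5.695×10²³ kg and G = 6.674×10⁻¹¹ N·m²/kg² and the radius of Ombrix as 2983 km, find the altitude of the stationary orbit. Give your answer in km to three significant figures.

μ = GM = 6.674×10⁻¹¹ × 5.695×10²³ = 3.801×10¹³ m³/s².
T = 23.55 days = 2.035×10⁶ s.
A synchronous orbit has period T, so by Kepler's third law a = (μT²/4π²)^(1/3).
μT²/4π² = 3.801×10¹³ × (2.035×10⁶)² / 39.48 = 3.986×10²⁴ m³.
a = 1.586×10⁸ m = 1.5855×10⁵ km.
Altitude h = a − R = 1.5855×10⁵ − 2983 = 1.5557×10⁵ km.

h_sync ≈ 1.56×10⁵ km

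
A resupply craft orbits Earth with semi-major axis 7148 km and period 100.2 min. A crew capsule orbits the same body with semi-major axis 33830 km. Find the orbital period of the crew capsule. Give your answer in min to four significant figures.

Kepler's third law: T² ∝ a³, so T₂ = T₁ (a₂/a₁)^(3/2).
a₂/a₁ = 4.733, (a₂/a₁)^(3/2) = 10.30.
T₂ = 100.2 × 10.30 = 1032 min.

T₂ ≈ 1032 min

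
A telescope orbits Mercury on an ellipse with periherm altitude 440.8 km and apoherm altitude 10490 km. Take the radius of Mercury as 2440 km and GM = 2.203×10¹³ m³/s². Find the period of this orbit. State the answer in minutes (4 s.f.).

T ≈ 495.9 minutes

r_p = 2440 + 440.8 = 2880.8 km = 2.8808×10⁶ m.
r_a = 2440 + 10490 = 12930 km = 1.2930×10⁷ m.
Semi-major axis a = (r_p + r_a)/2 = (2880.8 + 12930)/2 = 7905.4 km = 7.905×10⁶ m.
By Kepler's third law T = 2π√(a³/μ) = 2π × 4.736×10³ = 2.975×10⁴ s.
= 495.9 minutes.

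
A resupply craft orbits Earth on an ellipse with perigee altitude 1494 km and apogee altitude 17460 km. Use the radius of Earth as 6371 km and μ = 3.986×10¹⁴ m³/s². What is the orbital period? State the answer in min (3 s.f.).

r_p = 6371 + 1494 = 7865.0 km = 7.8650×10⁶ m.
r_a = 6371 + 17460 = 23831 km = 2.3831×10⁷ m.
Semi-major axis a = (r_p + r_a)/2 = (7865.0 + 23831)/2 = 15848 km = 1.585×10⁷ m.
By Kepler's third law T = 2π√(a³/μ) = 2π × 3.160×10³ = 1.986×10⁴ s.
= 330.9 min.

T ≈ 331 min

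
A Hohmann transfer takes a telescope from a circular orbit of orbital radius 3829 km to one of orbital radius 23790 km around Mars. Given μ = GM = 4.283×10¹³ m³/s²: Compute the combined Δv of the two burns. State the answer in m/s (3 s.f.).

Δv_total ≈ 1680 m/s

r₁ = 3829 km = 3.829×10⁶ m.
r₂ = 23790 km = 2.379×10⁷ m.
Transfer ellipse a_t = (r₁ + r₂)/2 = 1.381×10⁷ m.
At r₁: circular v_c1 = √(μ/r₁) = 3345 m/s; transfer-periapsis v_p = √[μ(2/r₁ − 1/a_t)] = 4390 m/s.
Δv₁ = v_p − v_c1 = 1045 m/s.
At r₂: circular v_c2 = √(μ/r₂) = 1342 m/s; transfer-apoapsis v_a = √[μ(2/r₂ − 1/a_t)] = 706.5 m/s.
Δv₂ = v_c2 − v_a = 635.2 m/s.
Total Δv = Δv₁ + Δv₂ = 1680 m/s.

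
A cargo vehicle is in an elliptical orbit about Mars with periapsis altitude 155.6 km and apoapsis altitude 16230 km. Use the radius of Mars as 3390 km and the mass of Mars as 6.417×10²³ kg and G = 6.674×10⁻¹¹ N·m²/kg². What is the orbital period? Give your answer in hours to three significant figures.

T ≈ 10.5 hours

μ = GM = 6.674×10⁻¹¹ × 6.417×10²³ = 4.283×10¹³ m³/s².
r_p = 3390 + 155.6 = 3545.6 km = 3.5456×10⁶ m.
r_a = 3390 + 16230 = 19620 km = 1.9620×10⁷ m.
Semi-major axis a = (r_p + r_a)/2 = (3545.6 + 19620)/2 = 11583 km = 1.158×10⁷ m.
By Kepler's third law T = 2π√(a³/μ) = 2π × 6.024×10³ = 3.785×10⁴ s.
= 10.51 hours.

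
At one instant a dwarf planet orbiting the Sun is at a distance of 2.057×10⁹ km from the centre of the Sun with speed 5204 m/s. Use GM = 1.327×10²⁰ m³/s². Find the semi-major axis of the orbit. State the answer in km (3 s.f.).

r = 2.057×10¹² m.
Specific orbital energy ε = v²/2 − μ/r = (5204)²/2 − 1.327×10²⁰/2.057×10¹² = -5.097×10⁷ J/kg.
Since ε = −μ/(2a), a = −μ/(2ε) = 1.302×10¹² m = 1.3017×10⁹ km.

a ≈ 1.30×10⁹ km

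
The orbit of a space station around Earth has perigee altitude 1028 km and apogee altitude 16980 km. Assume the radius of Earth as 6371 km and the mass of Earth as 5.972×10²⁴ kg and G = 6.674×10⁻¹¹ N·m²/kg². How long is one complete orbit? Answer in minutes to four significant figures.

μ = GM = 6.674×10⁻¹¹ × 5.972×10²⁴ = 3.986×10¹⁴ m³/s².
r_p = 6371 + 1028 = 7399.0 km = 7.3990×10⁶ m.
r_a = 6371 + 16980 = 23351 km = 2.3351×10⁷ m.
Semi-major axis a = (r_p + r_a)/2 = (7399.0 + 23351)/2 = 15375 km = 1.538×10⁷ m.
By Kepler's third law T = 2π√(a³/μ) = 2π × 3.020×10³ = 1.897×10⁴ s.
= 316.2 minutes.

T ≈ 316.2 minutes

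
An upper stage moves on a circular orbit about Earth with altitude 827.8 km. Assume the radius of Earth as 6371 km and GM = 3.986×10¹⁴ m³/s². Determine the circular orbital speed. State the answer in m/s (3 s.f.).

v ≈ 7440 m/s

r = 6371 + 827.8 = 7198.8 km = 7.1988×10⁶ m.
For a circular orbit v = √(μ/r) = √(3.986×10¹⁴ / 7.199×10⁶) = √(5.537×10⁷) = 7441 m/s.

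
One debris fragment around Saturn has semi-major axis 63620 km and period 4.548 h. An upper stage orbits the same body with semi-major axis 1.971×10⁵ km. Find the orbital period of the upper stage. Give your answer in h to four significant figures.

T₂ ≈ 24.80 h

Kepler's third law: T² ∝ a³, so T₂ = T₁ (a₂/a₁)^(3/2).
a₂/a₁ = 3.098, (a₂/a₁)^(3/2) = 5.453.
T₂ = 4.548 × 5.453 = 24.80 h.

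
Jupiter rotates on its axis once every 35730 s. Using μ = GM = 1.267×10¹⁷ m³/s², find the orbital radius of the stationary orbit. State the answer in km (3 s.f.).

A synchronous orbit has period T, so by Kepler's third law a = (μT²/4π²)^(1/3).
μT²/4π² = 1.267×10¹⁷ × (3.573×10⁴)² / 39.48 = 4.097×10²⁴ m³.
a = 1.600×10⁸ m = 1.6002×10⁵ km.

r_sync ≈ 1.60×10⁵ km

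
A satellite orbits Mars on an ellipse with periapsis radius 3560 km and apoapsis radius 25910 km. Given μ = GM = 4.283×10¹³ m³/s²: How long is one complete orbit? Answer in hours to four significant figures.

Semi-major axis a = (r_p + r_a)/2 = (3560.0 + 25910)/2 = 14735 km = 1.474×10⁷ m.
By Kepler's third law T = 2π√(a³/μ) = 2π × 8.643×10³ = 5.430×10⁴ s.
= 15.08 hours.

T ≈ 15.08 hours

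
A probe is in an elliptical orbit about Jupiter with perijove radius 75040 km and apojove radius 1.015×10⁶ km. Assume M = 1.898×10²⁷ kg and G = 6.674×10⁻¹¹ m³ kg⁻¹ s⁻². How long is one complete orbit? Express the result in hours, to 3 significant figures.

μ = GM = 6.674×10⁻¹¹ × 1.898×10²⁷ = 1.267×10¹⁷ m³/s².
Semi-major axis a = (r_p + r_a)/2 = (75040 + 1.0150×10⁶)/2 = 5.4502×10⁵ km = 5.450×10⁸ m.
By Kepler's third law T = 2π√(a³/μ) = 2π × 3.575×10⁴ = 2.246×10⁵ s.
= 62.40 hours.

T ≈ 62.4 hours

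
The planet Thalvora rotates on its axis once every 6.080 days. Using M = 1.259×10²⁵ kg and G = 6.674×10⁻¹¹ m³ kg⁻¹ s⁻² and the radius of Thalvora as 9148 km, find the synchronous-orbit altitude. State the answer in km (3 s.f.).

μ = GM = 6.674×10⁻¹¹ × 1.259×10²⁵ = 8.403×10¹⁴ m³/s².
T = 6.080 days = 5.253×10⁵ s.
A synchronous orbit has period T, so by Kepler's third law a = (μT²/4π²)^(1/3).
μT²/4π² = 8.403×10¹⁴ × (5.253×10⁵)² / 39.48 = 5.873×10²⁴ m³.
a = 1.804×10⁸ m = 1.8042×10⁵ km.
Altitude h = a − R = 1.8042×10⁵ − 9148 = 1.7128×10⁵ km.

h_sync ≈ 1.71×10⁵ km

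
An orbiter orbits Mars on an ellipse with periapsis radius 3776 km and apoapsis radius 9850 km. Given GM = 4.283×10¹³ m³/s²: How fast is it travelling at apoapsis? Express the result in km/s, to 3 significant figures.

v ≈ 1.55 km/s

Semi-major axis a = (r_p + r_a)/2 = 6813.0 km = 6.813×10⁶ m.
Vis-viva: v² = μ(2/r − 1/a) = 4.283×10¹³ × (2.030×10⁻⁷ − 1.468×10⁻⁷) = 2.410×10⁶ m²/s².
v = 1552 m/s = 1.552 km/s.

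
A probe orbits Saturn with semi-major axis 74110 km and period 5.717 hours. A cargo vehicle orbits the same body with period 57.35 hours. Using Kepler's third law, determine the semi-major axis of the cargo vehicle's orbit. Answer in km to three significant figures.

a₂ ≈ 3.45×10⁵ km

Kepler's third law: a³ ∝ T², so a₂ = a₁ (T₂/T₁)^(2/3).
T₂/T₁ = 10.03, (T₂/T₁)^(2/3) = 4.651.
a₂ = 74110 × 4.651 = 3.447×10⁵ km.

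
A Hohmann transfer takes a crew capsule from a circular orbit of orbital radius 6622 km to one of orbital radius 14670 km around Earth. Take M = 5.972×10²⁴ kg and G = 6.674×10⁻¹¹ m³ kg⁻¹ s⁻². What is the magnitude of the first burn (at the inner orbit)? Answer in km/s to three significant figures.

μ = GM = 6.674×10⁻¹¹ × 5.972×10²⁴ = 3.986×10¹⁴ m³/s².
r₁ = 6622 km = 6.622×10⁶ m.
r₂ = 14670 km = 1.467×10⁷ m.
Transfer ellipse a_t = (r₁ + r₂)/2 = 1.065×10⁷ m.
At r₁: circular v_c1 = √(μ/r₁) = 7758 m/s; transfer-perigee v_p = √[μ(2/r₁ − 1/a_t)] = 9107 m/s.
Δv₁ = v_p − v_c1 = 1349 m/s.
= 1.349 km/s.

Δv ≈ 1.35 km/s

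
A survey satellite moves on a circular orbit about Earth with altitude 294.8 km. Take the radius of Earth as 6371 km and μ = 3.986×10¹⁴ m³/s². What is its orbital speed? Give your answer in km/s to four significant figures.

r = 6371 + 294.8 = 6665.8 km = 6.6658×10⁶ m.
For a circular orbit v = √(μ/r) = √(3.986×10¹⁴ / 6.666×10⁶) = √(5.980×10⁷) = 7733 m/s.
That is 7.733 km/s.

v ≈ 7.733 km/s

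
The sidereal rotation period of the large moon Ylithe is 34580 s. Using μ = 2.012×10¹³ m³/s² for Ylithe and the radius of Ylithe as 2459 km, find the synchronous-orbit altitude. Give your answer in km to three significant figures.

A synchronous orbit has period T, so by Kepler's third law a = (μT²/4π²)^(1/3).
μT²/4π² = 2.012×10¹³ × (3.458×10⁴)² / 39.48 = 6.094×10²⁰ m³.
a = 8.478×10⁶ m = 8478.2 km.
Altitude h = a − R = 8478.2 − 2459 = 6019.2 km.

h_sync ≈ 6020 km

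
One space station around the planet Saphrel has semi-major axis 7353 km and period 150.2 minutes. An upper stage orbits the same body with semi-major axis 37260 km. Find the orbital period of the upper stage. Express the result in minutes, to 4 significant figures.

Kepler's third law: T² ∝ a³, so T₂ = T₁ (a₂/a₁)^(3/2).
a₂/a₁ = 5.067, (a₂/a₁)^(3/2) = 11.41.
T₂ = 150.2 × 11.41 = 1713 minutes.

T₂ ≈ 1713 minutes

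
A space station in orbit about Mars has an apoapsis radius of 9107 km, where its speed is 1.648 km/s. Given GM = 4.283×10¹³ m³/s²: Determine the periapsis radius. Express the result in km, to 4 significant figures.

r_a = 9.107×10⁶ m.
Specific energy ε = v²/2 − μ/r = -3.345×10⁶ J/kg, so a = −μ/(2ε) = 6.402×10⁶ m.
The apsides satisfy r_p + r_a = 2a, so the periapsis radius is 2a − r_a = 3.697×10⁶ m = 3697.1 km.

periapsis radius ≈ 3697 km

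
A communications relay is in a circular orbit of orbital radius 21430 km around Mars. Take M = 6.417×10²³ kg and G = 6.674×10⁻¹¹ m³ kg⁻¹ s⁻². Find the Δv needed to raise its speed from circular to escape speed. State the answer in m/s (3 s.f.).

μ = GM = 6.674×10⁻¹¹ × 6.417×10²³ = 4.283×10¹³ m³/s².
r = 21430 km = 2.143×10⁷ m.
Circular speed v_c = √(μ/r) = 1414 m/s.
Escape speed v_esc = √(2μ/r) = √2 × v_c = 1999 m/s.
Δv = v_esc − v_c = 585.6 m/s.

Δv ≈ 586 m/s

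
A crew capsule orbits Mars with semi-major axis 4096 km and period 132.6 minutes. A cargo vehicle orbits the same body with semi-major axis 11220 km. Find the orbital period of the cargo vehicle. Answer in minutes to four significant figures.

T₂ ≈ 601.2 minutes

Kepler's third law: T² ∝ a³, so T₂ = T₁ (a₂/a₁)^(3/2).
a₂/a₁ = 2.739, (a₂/a₁)^(3/2) = 4.534.
T₂ = 132.6 × 4.534 = 601.2 minutes.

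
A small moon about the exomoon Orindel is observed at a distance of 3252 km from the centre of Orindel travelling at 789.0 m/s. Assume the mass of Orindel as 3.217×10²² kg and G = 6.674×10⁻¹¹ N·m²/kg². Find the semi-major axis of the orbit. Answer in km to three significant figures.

μ = GM = 6.674×10⁻¹¹ × 3.217×10²² = 2.147×10¹² m³/s².
r = 3.252×10⁶ m.
Vis-viva rearranged: 1/a = 2/r − v²/μ = 6.150×10⁻⁷ − 2.899×10⁻⁷ = 3.251×10⁻⁷ m⁻¹.
a = 3.076×10⁶ m = 3076.4 km.

a ≈ 3080 km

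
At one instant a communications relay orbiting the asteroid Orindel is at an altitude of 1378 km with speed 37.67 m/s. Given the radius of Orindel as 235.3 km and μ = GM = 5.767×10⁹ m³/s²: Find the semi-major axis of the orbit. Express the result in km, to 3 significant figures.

a ≈ 1010 km

r = 235.3 + 1378 = 1613.3 km = 1.613×10⁶ m.
Specific orbital energy ε = v²/2 − μ/r = (37.67)²/2 − 5.767×10⁹/1.613×10⁶ = -2.865×10³ J/kg.
Since ε = −μ/(2a), a = −μ/(2ε) = 1.006×10⁶ m = 1006.4 km.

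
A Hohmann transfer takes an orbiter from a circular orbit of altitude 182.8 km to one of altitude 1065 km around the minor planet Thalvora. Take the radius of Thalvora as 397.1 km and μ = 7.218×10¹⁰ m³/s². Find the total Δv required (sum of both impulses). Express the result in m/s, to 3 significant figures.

r₁ = 397.1 + 182.8 = 579.90 km = 5.7990×10⁵ m.
r₂ = 397.1 + 1065 = 1462.1 km = 1.4621×10⁶ m.
Transfer ellipse a_t = (r₁ + r₂)/2 = 1.021×10⁶ m.
At r₁: circular v_c1 = √(μ/r₁) = 352.8 m/s; transfer-periapsis v_p = √[μ(2/r₁ − 1/a_t)] = 422.2 m/s.
Δv₁ = v_p − v_c1 = 69.39 m/s.
At r₂: circular v_c2 = √(μ/r₂) = 222.2 m/s; transfer-apoapsis v_a = √[μ(2/r₂ − 1/a_t)] = 167.4 m/s.
Δv₂ = v_c2 − v_a = 54.74 m/s.
Total Δv = Δv₁ + Δv₂ = 124.1 m/s.

Δv_total ≈ 124 m/s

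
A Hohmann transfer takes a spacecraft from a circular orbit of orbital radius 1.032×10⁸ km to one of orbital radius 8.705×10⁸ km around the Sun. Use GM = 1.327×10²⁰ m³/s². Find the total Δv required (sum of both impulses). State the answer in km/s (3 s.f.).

Δv_total ≈ 18.8 km/s

r₁ = 1.032×10⁸ km = 1.032×10¹¹ m.
r₂ = 8.705×10⁸ km = 8.705×10¹¹ m.
Transfer ellipse a_t = (r₁ + r₂)/2 = 4.868×10¹¹ m.
At r₁: circular v_c1 = √(μ/r₁) = 35860 m/s; transfer-perihelion v_p = √[μ(2/r₁ − 1/a_t)] = 47950 m/s.
Δv₁ = v_p − v_c1 = 12090 m/s.
At r₂: circular v_c2 = √(μ/r₂) = 12350 m/s; transfer-aphelion v_a = √[μ(2/r₂ − 1/a_t)] = 5685 m/s.
Δv₂ = v_c2 − v_a = 6662 m/s.
Total Δv = Δv₁ + Δv₂ = 18750 m/s = 18.75 km/s.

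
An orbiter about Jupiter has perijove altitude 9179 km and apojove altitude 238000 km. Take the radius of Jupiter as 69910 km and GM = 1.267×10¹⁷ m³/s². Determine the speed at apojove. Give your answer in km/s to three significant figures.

r_p = 69910 + 9179 = 79089 km = 7.9089×10⁷ m.
r_a = 69910 + 238000 = 307910 km = 3.0791×10⁸ m.
Semi-major axis a = (r_p + r_a)/2 = 1.9350×10⁵ km = 1.935×10⁸ m.
Vis-viva: v² = μ(2/r − 1/a) = 1.267×10¹⁷ × (6.495×10⁻⁹ − 5.168×10⁻⁹) = 1.682×10⁸ m²/s².
v = 12970 m/s = 12.97 km/s.

v ≈ 13.0 km/s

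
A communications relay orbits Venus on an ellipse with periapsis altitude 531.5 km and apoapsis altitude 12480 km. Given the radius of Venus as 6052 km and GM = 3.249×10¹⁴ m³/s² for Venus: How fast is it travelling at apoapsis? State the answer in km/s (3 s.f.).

v ≈ 3.03 km/s

r_p = 6052 + 531.5 = 6583.5 km = 6.5835×10⁶ m.
r_a = 6052 + 12480 = 18532 km = 1.8532×10⁷ m.
Semi-major axis a = (r_p + r_a)/2 = 12558 km = 1.256×10⁷ m.
Vis-viva: v² = μ(2/r − 1/a) = 3.249×10¹⁴ × (1.079×10⁻⁷ − 7.963×10⁻⁸) = 9.191×10⁶ m²/s².
v = 3032 m/s = 3.032 km/s.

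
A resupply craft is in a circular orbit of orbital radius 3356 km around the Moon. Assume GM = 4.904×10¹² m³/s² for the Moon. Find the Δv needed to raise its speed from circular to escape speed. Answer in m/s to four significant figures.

Δv ≈ 500.7 m/s

r = 3356 km = 3.356×10⁶ m.
Circular speed v_c = √(μ/r) = 1209 m/s.
Escape speed v_esc = √(2μ/r) = √2 × v_c = 1710 m/s.
Δv = v_esc − v_c = 500.7 m/s.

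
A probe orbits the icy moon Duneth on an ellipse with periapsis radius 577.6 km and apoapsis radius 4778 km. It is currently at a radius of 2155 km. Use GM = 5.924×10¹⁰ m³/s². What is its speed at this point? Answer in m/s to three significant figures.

Semi-major axis a = (r_p + r_a)/2 = 2677.8 km = 2.678×10⁶ m.
Vis-viva: v² = μ(2/r − 1/a) = 5.924×10¹⁰ × (9.281×10⁻⁷ − 3.734×10⁻⁷) = 3.286×10⁴ m²/s².
v = 181.3 m/s.

v ≈ 181 m/s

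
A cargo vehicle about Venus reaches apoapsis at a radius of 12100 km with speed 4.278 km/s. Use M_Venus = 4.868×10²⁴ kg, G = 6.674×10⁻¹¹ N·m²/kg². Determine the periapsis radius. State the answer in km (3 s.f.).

μ = GM = 6.674×10⁻¹¹ × 4.868×10²⁴ = 3.249×10¹⁴ m³/s².
r_a = 1.210×10⁷ m.
Specific energy ε = v²/2 − μ/r = -1.770×10⁷ J/kg, so a = −μ/(2ε) = 9.178×10⁶ m.
The apsides satisfy r_p + r_a = 2a, so the periapsis radius is 2a − r_a = 6.256×10⁶ m = 6255.6 km.

periapsis radius ≈ 6260 km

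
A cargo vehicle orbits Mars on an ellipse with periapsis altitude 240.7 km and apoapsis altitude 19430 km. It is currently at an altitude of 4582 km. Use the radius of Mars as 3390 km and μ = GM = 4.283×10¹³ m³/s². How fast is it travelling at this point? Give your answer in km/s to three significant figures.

v ≈ 2.74 km/s

r_p = 3390 + 240.7 = 3630.7 km = 3.6307×10⁶ m.
r_a = 3390 + 19430 = 22820 km = 2.2820×10⁷ m.
r = 3390 + 4582 = 7972.0 km = 7.972×10⁶ m.
Semi-major axis a = (r_p + r_a)/2 = 13225 km = 1.323×10⁷ m.
Vis-viva: v² = μ(2/r − 1/a) = 4.283×10¹³ × (2.509×10⁻⁷ − 7.561×10⁻⁸) = 7.507×10⁶ m²/s².
v = 2740 m/s = 2.740 km/s.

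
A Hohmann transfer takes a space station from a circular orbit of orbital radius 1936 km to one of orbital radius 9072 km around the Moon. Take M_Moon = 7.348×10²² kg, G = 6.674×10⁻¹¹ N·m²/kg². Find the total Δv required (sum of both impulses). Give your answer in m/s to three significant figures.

Δv_total ≈ 751 m/s

μ = GM = 6.674×10⁻¹¹ × 7.348×10²² = 4.904×10¹² m³/s².
r₁ = 1936 km = 1.936×10⁶ m.
r₂ = 9072 km = 9.072×10⁶ m.
Transfer ellipse a_t = (r₁ + r₂)/2 = 5.504×10⁶ m.
At r₁: circular v_c1 = √(μ/r₁) = 1592 m/s; transfer-perilune v_p = √[μ(2/r₁ − 1/a_t)] = 2043 m/s.
Δv₁ = v_p − v_c1 = 451.8 m/s.
At r₂: circular v_c2 = √(μ/r₂) = 735.2 m/s; transfer-apolune v_a = √[μ(2/r₂ − 1/a_t)] = 436.1 m/s.
Δv₂ = v_c2 − v_a = 299.2 m/s.
Total Δv = Δv₁ + Δv₂ = 750.9 m/s.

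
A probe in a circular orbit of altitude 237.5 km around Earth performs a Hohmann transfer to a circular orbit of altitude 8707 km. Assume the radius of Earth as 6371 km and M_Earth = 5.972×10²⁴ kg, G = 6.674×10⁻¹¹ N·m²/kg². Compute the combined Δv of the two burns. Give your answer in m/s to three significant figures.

μ = GM = 6.674×10⁻¹¹ × 5.972×10²⁴ = 3.986×10¹⁴ m³/s².
r₁ = 6371 + 237.5 = 6608.5 km = 6.6085×10⁶ m.
r₂ = 6371 + 8707 = 15078 km = 1.5078×10⁷ m.
Transfer ellipse a_t = (r₁ + r₂)/2 = 1.084×10⁷ m.
At r₁: circular v_c1 = √(μ/r₁) = 7766 m/s; transfer-perigee v_p = √[μ(2/r₁ − 1/a_t)] = 9158 m/s.
Δv₁ = v_p − v_c1 = 1392 m/s.
At r₂: circular v_c2 = √(μ/r₂) = 5141 m/s; transfer-apogee v_a = √[μ(2/r₂ − 1/a_t)] = 4014 m/s.
Δv₂ = v_c2 − v_a = 1128 m/s.
Total Δv = Δv₁ + Δv₂ = 2519 m/s.

Δv_total ≈ 2520 m/s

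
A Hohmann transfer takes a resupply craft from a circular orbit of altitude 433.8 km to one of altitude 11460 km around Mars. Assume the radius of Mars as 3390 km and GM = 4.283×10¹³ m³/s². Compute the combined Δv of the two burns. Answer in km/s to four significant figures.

r₁ = 3390 + 433.8 = 3823.8 km = 3.8238×10⁶ m.
r₂ = 3390 + 11460 = 14850 km = 1.4850×10⁷ m.
Transfer ellipse a_t = (r₁ + r₂)/2 = 9.337×10⁶ m.
At r₁: circular v_c1 = √(μ/r₁) = 3347 m/s; transfer-periapsis v_p = √[μ(2/r₁ − 1/a_t)] = 4221 m/s.
Δv₁ = v_p − v_c1 = 874.0 m/s.
At r₂: circular v_c2 = √(μ/r₂) = 1698 m/s; transfer-apoapsis v_a = √[μ(2/r₂ − 1/a_t)] = 1087 m/s.
Δv₂ = v_c2 − v_a = 611.5 m/s.
Total Δv = Δv₁ + Δv₂ = 1485 m/s = 1.485 km/s.

Δv_total ≈ 1.485 km/s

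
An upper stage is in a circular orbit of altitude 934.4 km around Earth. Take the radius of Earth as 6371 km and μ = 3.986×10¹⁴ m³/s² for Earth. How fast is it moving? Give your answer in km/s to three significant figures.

r = 6371 + 934.4 = 7305.4 km = 7.3054×10⁶ m.
For a circular orbit v = √(μ/r) = √(3.986×10¹⁴ / 7.305×10⁶) = √(5.456×10⁷) = 7387 m/s.
That is 7.387 km/s.

v ≈ 7.39 km/s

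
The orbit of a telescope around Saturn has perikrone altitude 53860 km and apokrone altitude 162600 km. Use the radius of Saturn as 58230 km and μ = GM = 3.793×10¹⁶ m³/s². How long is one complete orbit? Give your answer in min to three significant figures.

r_p = 58230 + 53860 = 112090 km = 1.1209×10⁸ m.
r_a = 58230 + 162600 = 220830 km = 2.2083×10⁸ m.
Semi-major axis a = (r_p + r_a)/2 = (1.1209×10⁵ + 2.2083×10⁵)/2 = 1.6646×10⁵ km = 1.665×10⁸ m.
By Kepler's third law T = 2π√(a³/μ) = 2π × 1.103×10⁴ = 6.929×10⁴ s.
= 1155 min.

T ≈ 1150 min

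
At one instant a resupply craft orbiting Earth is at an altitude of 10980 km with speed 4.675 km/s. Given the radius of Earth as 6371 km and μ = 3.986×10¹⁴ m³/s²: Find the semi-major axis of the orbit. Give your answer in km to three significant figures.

a ≈ 16500 km

r = 6371 + 10980 = 17351 km = 1.735×10⁷ m.
Vis-viva rearranged: 1/a = 2/r − v²/μ = 1.153×10⁻⁷ − 5.483×10⁻⁸ = 6.044×10⁻⁸ m⁻¹.
a = 1.655×10⁷ m = 16546 km.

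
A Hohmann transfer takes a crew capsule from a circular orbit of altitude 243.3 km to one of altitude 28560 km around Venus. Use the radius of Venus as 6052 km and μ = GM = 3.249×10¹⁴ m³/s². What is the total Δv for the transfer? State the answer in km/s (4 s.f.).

Δv_total ≈ 3.525 km/s

r₁ = 6052 + 243.3 = 6295.3 km = 6.2953×10⁶ m.
r₂ = 6052 + 28560 = 34612 km = 3.4612×10⁷ m.
Transfer ellipse a_t = (r₁ + r₂)/2 = 2.045×10⁷ m.
At r₁: circular v_c1 = √(μ/r₁) = 7184 m/s; transfer-periapsis v_p = √[μ(2/r₁ − 1/a_t)] = 9345 m/s.
Δv₁ = v_p − v_c1 = 2161 m/s.
At r₂: circular v_c2 = √(μ/r₂) = 3064 m/s; transfer-apoapsis v_a = √[μ(2/r₂ − 1/a_t)] = 1700 m/s.
Δv₂ = v_c2 − v_a = 1364 m/s.
Total Δv = Δv₁ + Δv₂ = 3525 m/s = 3.525 km/s.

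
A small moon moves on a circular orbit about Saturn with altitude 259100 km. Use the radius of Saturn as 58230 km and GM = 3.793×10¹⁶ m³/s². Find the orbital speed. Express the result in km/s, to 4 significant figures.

v ≈ 10.93 km/s

r = 58230 + 259100 = 317330 km = 3.1733×10⁸ m.
For a circular orbit v = √(μ/r) = √(3.793×10¹⁶ / 3.173×10⁸) = √(1.195×10⁸) = 10930 m/s.
That is 10.93 km/s.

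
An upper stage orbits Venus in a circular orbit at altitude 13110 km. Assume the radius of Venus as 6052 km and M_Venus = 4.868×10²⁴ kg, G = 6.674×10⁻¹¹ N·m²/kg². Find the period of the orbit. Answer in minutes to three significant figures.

μ = GM = 6.674×10⁻¹¹ × 4.868×10²⁴ = 3.249×10¹⁴ m³/s².
r = 6052 + 13110 = 19162 km = 1.9162×10⁷ m.
Kepler's third law: T = 2π√(r³/μ) = 2π√((1.916×10⁷)³ / 3.249×10¹⁴).
r³/μ = 2.166×10⁷ s², so T = 2π × 4.654×10³ = 2.924×10⁴ s.
Converting: 2.924×10⁴ s ÷ 60.00 = 487.3 minutes.

T ≈ 487 minutes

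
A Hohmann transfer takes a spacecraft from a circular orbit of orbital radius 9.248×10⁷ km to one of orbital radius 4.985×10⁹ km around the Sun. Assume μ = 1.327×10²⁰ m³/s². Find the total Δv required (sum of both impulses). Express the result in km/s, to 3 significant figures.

r₁ = 9.248×10⁷ km = 9.248×10¹⁰ m.
r₂ = 4.985×10⁹ km = 4.985×10¹² m.
Transfer ellipse a_t = (r₁ + r₂)/2 = 2.539×10¹² m.
At r₁: circular v_c1 = √(μ/r₁) = 37880 m/s; transfer-perihelion v_p = √[μ(2/r₁ − 1/a_t)] = 53080 m/s.
Δv₁ = v_p − v_c1 = 15200 m/s.
At r₂: circular v_c2 = √(μ/r₂) = 5159 m/s; transfer-aphelion v_a = √[μ(2/r₂ − 1/a_t)] = 984.7 m/s.
Δv₂ = v_c2 − v_a = 4175 m/s.
Total Δv = Δv₁ + Δv₂ = 19380 m/s = 19.38 km/s.

Δv_total ≈ 19.4 km/s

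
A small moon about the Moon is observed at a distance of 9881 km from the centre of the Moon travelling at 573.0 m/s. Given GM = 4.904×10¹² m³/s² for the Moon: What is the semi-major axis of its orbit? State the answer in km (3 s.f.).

r = 9.881×10⁶ m.
Specific orbital energy ε = v²/2 − μ/r = (573.0)²/2 − 4.904×10¹²/9.881×10⁶ = -3.321×10⁵ J/kg.
Since ε = −μ/(2a), a = −μ/(2ε) = 7.382×10⁶ m = 7382.4 km.

a ≈ 7380 km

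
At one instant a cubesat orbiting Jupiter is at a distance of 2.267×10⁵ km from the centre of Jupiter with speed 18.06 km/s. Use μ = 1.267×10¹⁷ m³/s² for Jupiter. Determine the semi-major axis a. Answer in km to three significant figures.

a ≈ 1.60×10⁵ km

r = 2.267×10⁸ m.
Vis-viva rearranged: 1/a = 2/r − v²/μ = 8.822×10⁻⁹ − 2.574×10⁻⁹ = 6.248×10⁻⁹ m⁻¹.
a = 1.601×10⁸ m = 1.6005×10⁵ km.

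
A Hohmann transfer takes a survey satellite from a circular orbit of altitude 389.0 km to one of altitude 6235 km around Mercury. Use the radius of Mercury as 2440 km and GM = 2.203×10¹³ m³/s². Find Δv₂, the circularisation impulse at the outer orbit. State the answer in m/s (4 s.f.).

r₁ = 2440 + 389.0 = 2829.0 km = 2.8290×10⁶ m.
r₂ = 2440 + 6235 = 8675.0 km = 8.6750×10⁶ m.
Transfer ellipse a_t = (r₁ + r₂)/2 = 5.752×10⁶ m.
At r₁: circular v_c1 = √(μ/r₁) = 2791 m/s; transfer-periherm v_p = √[μ(2/r₁ − 1/a_t)] = 3427 m/s.
At r₂: circular v_c2 = √(μ/r₂) = 1594 m/s; transfer-apoherm v_a = √[μ(2/r₂ − 1/a_t)] = 1118 m/s.
Δv₂ = v_c2 − v_a = 476.0 m/s.

Δv ≈ 476.0 m/s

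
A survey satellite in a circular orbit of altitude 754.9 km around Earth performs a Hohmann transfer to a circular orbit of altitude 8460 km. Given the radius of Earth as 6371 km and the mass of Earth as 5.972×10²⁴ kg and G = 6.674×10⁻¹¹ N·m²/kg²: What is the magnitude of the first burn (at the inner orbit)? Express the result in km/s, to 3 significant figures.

μ = GM = 6.674×10⁻¹¹ × 5.972×10²⁴ = 3.986×10¹⁴ m³/s².
r₁ = 6371 + 754.9 = 7125.9 km = 7.1259×10⁶ m.
r₂ = 6371 + 8460 = 14831 km = 1.4831×10⁷ m.
Transfer ellipse a_t = (r₁ + r₂)/2 = 1.098×10⁷ m.
At r₁: circular v_c1 = √(μ/r₁) = 7479 m/s; transfer-perigee v_p = √[μ(2/r₁ − 1/a_t)] = 8693 m/s.
Δv₁ = v_p − v_c1 = 1214 m/s.
= 1.214 km/s.

Δv ≈ 1.21 km/s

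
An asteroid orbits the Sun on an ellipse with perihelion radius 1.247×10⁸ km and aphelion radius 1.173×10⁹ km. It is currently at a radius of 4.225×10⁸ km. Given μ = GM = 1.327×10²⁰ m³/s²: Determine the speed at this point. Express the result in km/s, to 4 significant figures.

v ≈ 20.58 km/s

Semi-major axis a = (r_p + r_a)/2 = 6.4885×10⁸ km = 6.488×10¹¹ m.
Vis-viva: v² = μ(2/r − 1/a) = 1.327×10²⁰ × (4.734×10⁻¹² − 1.541×10⁻¹²) = 4.236×10⁸ m²/s².
v = 20580 m/s = 20.58 km/s.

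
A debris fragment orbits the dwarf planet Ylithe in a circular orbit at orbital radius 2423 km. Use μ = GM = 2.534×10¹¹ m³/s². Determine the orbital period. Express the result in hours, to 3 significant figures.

r = 2423 km = 2.423×10⁶ m.
Kepler's third law: T = 2π√(r³/μ) = 2π√((2.423×10⁶)³ / 2.534×10¹¹).
r³/μ = 5.614×10⁷ s², so T = 2π × 7.493×10³ = 4.708×10⁴ s.
Converting: 4.708×10⁴ s ÷ 3600 = 13.08 hours.

T ≈ 13.1 hours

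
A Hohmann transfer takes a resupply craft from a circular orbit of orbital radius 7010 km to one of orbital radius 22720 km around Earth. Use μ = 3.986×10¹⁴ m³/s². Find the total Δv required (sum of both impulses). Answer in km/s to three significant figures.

r₁ = 7010 km = 7.010×10⁶ m.
r₂ = 22720 km = 2.272×10⁷ m.
Transfer ellipse a_t = (r₁ + r₂)/2 = 1.486×10⁷ m.
At r₁: circular v_c1 = √(μ/r₁) = 7541 m/s; transfer-perigee v_p = √[μ(2/r₁ − 1/a_t)] = 9322 m/s.
Δv₁ = v_p − v_c1 = 1782 m/s.
At r₂: circular v_c2 = √(μ/r₂) = 4189 m/s; transfer-apogee v_a = √[μ(2/r₂ − 1/a_t)] = 2876 m/s.
Δv₂ = v_c2 − v_a = 1312 m/s.
Total Δv = Δv₁ + Δv₂ = 3094 m/s = 3.094 km/s.

Δv_total ≈ 3.09 km/s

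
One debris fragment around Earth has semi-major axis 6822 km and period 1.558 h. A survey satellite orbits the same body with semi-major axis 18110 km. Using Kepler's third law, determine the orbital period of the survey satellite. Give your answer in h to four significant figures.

T₂ ≈ 6.739 h

Kepler's third law: T² ∝ a³, so T₂ = T₁ (a₂/a₁)^(3/2).
a₂/a₁ = 2.655, (a₂/a₁)^(3/2) = 4.325.
T₂ = 1.558 × 4.325 = 6.739 h.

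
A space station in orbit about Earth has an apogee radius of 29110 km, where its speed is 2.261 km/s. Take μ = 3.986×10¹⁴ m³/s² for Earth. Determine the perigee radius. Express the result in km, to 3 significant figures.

r_a = 2.911×10⁷ m.
Specific energy ε = v²/2 − μ/r = -1.114×10⁷ J/kg, so a = −μ/(2ε) = 1.790×10⁷ m.
The apsides satisfy r_p + r_a = 2a, so the perigee radius is 2a − r_a = 6.681×10⁶ m = 6681.2 km.

perigee radius ≈ 6680 km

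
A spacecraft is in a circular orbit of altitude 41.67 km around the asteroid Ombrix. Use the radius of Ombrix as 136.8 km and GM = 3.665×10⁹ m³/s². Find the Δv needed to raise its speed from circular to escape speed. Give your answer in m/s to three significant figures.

r = 136.8 + 41.67 = 178.47 km = 1.7847×10⁵ m.
Circular speed v_c = √(μ/r) = 143.3 m/s.
Escape speed v_esc = √(2μ/r) = √2 × v_c = 202.7 m/s.
Δv = v_esc − v_c = 59.36 m/s.

Δv ≈ 59.4 m/s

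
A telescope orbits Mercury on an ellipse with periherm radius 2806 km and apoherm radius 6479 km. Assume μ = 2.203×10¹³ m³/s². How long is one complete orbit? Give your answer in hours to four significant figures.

T ≈ 3.720 hours

Semi-major axis a = (r_p + r_a)/2 = (2806.0 + 6479.0)/2 = 4642.5 km = 4.642×10⁶ m.
By Kepler's third law T = 2π√(a³/μ) = 2π × 2.131×10³ = 1.339×10⁴ s.
= 3.720 hours.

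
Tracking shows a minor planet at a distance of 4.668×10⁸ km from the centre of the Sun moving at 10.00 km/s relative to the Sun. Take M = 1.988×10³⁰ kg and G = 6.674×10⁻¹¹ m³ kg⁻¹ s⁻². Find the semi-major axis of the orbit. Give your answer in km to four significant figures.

a ≈ 2.832×10⁸ km

μ = GM = 6.674×10⁻¹¹ × 1.988×10³⁰ = 1.327×10²⁰ m³/s².
r = 4.668×10¹¹ m.
Vis-viva rearranged: 1/a = 2/r − v²/μ = 4.284×10⁻¹² − 7.537×10⁻¹³ = 3.531×10⁻¹² m⁻¹.
a = 2.832×10¹¹ m = 2.8322×10⁸ km.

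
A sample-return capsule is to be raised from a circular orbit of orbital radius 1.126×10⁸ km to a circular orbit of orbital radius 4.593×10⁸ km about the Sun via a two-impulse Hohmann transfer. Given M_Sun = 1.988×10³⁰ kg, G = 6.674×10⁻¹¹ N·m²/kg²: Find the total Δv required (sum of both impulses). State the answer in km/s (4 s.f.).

Δv_total ≈ 15.51 km/s

μ = GM = 6.674×10⁻¹¹ × 1.988×10³⁰ = 1.327×10²⁰ m³/s².
r₁ = 1.126×10⁸ km = 1.126×10¹¹ m.
r₂ = 4.593×10⁸ km = 4.593×10¹¹ m.
Transfer ellipse a_t = (r₁ + r₂)/2 = 2.860×10¹¹ m.
At r₁: circular v_c1 = √(μ/r₁) = 34330 m/s; transfer-perihelion v_p = √[μ(2/r₁ − 1/a_t)] = 43500 m/s.
Δv₁ = v_p − v_c1 = 9178 m/s.
At r₂: circular v_c2 = √(μ/r₂) = 17000 m/s; transfer-aphelion v_a = √[μ(2/r₂ − 1/a_t)] = 10670 m/s.
Δv₂ = v_c2 − v_a = 6331 m/s.
Total Δv = Δv₁ + Δv₂ = 15510 m/s = 15.51 km/s.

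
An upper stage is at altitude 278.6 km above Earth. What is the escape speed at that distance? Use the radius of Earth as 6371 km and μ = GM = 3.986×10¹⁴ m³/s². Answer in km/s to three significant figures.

v_esc ≈ 10.9 km/s

r = 6371 + 278.6 = 6649.6 km = 6.6496×10⁶ m.
Escape speed v_esc = √(2μ/r) = √(2 × 3.986×10¹⁴ / 6.650×10⁶) = √(1.199×10⁸) = 10950 m/s.
= 10.95 km/s.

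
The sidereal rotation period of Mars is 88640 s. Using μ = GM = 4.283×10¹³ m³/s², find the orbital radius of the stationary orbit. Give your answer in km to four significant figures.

A synchronous orbit has period T, so by Kepler's third law a = (μT²/4π²)^(1/3).
μT²/4π² = 4.283×10¹³ × (8.864×10⁴)² / 39.48 = 8.524×10²¹ m³.
a = 2.043×10⁷ m = 20428 km.

r_sync ≈ 20430 km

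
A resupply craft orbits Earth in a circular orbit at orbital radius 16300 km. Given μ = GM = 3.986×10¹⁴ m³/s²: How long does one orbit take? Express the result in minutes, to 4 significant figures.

T ≈ 345.2 minutes

r = 16300 km = 1.630×10⁷ m.
Kepler's third law: T = 2π√(r³/μ) = 2π√((1.630×10⁷)³ / 3.986×10¹⁴).
r³/μ = 1.086×10⁷ s², so T = 2π × 3.296×10³ = 2.071×10⁴ s.
Converting: 2.071×10⁴ s ÷ 60.00 = 345.2 minutes.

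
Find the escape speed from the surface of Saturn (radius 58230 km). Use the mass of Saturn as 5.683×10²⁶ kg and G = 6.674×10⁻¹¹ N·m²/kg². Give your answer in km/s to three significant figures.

v_esc ≈ 36.1 km/s

μ = GM = 6.674×10⁻¹¹ × 5.683×10²⁶ = 3.793×10¹⁶ m³/s².
r = R = 5.823×10⁷ m.
Escape speed v_esc = √(2μ/r) = √(2 × 3.793×10¹⁶ / 5.823×10⁷) = √(1.303×10⁹) = 36090 m/s.
= 36.09 km/s.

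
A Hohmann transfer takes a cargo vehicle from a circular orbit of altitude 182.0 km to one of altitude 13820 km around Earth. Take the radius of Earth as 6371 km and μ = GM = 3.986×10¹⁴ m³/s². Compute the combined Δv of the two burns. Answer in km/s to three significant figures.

Δv_total ≈ 3.12 km/s

r₁ = 6371 + 182.0 = 6553.0 km = 6.5530×10⁶ m.
r₂ = 6371 + 13820 = 20191 km = 2.0191×10⁷ m.
Transfer ellipse a_t = (r₁ + r₂)/2 = 1.337×10⁷ m.
At r₁: circular v_c1 = √(μ/r₁) = 7799 m/s; transfer-perigee v_p = √[μ(2/r₁ − 1/a_t)] = 9584 m/s.
Δv₁ = v_p − v_c1 = 1784 m/s.
At r₂: circular v_c2 = √(μ/r₂) = 4443 m/s; transfer-apogee v_a = √[μ(2/r₂ − 1/a_t)] = 3110 m/s.
Δv₂ = v_c2 − v_a = 1333 m/s.
Total Δv = Δv₁ + Δv₂ = 3117 m/s = 3.117 km/s.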